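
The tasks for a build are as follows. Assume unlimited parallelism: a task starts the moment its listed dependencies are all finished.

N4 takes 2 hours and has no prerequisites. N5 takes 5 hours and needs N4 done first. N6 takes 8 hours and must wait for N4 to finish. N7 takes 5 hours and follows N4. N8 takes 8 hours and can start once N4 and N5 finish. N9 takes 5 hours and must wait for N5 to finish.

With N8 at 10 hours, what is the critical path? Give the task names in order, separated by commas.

Actual critical path: N4→N5→N8 = 2+5+8 = 15 ⇒ 15 hours.
Since N8 is critical, the +2 change carries straight to that chain (now 17 hours).
That remains the longest chain; total 17 hours.

N4, N5, N8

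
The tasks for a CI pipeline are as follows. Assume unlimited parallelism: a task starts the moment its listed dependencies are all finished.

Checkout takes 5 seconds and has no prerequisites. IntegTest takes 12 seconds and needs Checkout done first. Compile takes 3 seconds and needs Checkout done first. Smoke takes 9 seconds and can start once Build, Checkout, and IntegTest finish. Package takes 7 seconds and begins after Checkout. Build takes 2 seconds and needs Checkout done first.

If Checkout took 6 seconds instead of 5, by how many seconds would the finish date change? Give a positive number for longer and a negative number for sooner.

1

Critical path before the change: Checkout→IntegTest→Smoke = 5+12+9 = 26 giving 26 seconds.
Checkout lies on that path, so at 6 seconds the path becomes 27 seconds.
That remains the longest chain; total 27 seconds.
Change in finish: 27 − 26 = +1 seconds.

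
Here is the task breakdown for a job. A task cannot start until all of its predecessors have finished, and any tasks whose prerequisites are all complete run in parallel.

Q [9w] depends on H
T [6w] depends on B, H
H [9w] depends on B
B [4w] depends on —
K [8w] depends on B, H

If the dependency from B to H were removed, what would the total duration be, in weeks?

Before: longest chain B→H→Q = 4+9+9 = 22, finish 22.
Without B→H, H's earliest start moves from 4 to 0.
New critical path: H→Q = 9+9 = 18 ⇒ 18 weeks.

18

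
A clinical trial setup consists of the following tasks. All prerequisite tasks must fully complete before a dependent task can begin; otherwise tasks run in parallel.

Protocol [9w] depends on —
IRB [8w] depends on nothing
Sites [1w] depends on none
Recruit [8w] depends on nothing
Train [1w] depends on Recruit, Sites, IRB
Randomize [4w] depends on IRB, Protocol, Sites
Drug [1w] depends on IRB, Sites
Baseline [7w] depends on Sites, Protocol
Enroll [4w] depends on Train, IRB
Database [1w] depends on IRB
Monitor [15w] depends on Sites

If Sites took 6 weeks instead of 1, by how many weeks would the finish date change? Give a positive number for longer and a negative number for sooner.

Critical path before the change: Sites→Monitor = 1+15 = 16 giving 16 weeks.
Since Sites is critical, the +5 change carries straight to that chain (now 21 weeks).
No other chain overtakes it, so the finish is 21 weeks.
Change in finish: 21 − 16 = +5 weeks.

5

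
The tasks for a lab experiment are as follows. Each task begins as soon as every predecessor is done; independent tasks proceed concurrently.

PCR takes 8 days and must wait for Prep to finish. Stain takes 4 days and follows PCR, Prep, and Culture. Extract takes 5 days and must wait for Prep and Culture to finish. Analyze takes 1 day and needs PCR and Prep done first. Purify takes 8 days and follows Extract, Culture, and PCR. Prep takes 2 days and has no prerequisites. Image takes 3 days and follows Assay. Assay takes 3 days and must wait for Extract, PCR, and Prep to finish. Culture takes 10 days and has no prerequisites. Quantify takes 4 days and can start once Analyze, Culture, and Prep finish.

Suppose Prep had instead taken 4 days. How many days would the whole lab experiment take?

23

Baseline: Culture→Extract→Purify = 10+5+8 = 23 → 23 days.
Prep has 5 days of float (longest path through it is 18).
That remains the longest chain; total 23 days.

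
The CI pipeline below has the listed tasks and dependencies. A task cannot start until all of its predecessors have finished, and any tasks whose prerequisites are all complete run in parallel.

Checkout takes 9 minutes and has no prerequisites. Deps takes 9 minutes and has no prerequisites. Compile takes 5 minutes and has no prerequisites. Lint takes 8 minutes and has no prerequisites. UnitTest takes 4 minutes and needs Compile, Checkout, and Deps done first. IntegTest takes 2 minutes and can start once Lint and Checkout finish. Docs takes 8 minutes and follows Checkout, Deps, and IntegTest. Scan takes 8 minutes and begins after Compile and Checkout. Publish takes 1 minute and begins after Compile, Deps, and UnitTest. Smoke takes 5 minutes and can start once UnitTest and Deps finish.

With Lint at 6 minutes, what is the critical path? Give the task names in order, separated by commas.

Baseline: Checkout→IntegTest→Docs = 9+2+8 = 19 → 19 minutes.
The longest path through Lint is only 18 minutes, so Lint has float 1.
No other chain overtakes it, so the finish is 19 minutes.

Checkout, IntegTest, Docs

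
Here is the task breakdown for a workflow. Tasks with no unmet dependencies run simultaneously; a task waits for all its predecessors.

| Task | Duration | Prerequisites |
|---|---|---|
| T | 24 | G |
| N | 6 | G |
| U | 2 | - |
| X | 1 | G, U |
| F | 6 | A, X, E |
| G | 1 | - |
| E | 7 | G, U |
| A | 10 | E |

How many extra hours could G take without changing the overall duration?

0

The longest chain is U→E→A→F = 2+7+10+6 = 25; overall finish 25 hours.
The longest chain containing G totals 25 hours.
So G can slip 1 − 1 = 0 hours.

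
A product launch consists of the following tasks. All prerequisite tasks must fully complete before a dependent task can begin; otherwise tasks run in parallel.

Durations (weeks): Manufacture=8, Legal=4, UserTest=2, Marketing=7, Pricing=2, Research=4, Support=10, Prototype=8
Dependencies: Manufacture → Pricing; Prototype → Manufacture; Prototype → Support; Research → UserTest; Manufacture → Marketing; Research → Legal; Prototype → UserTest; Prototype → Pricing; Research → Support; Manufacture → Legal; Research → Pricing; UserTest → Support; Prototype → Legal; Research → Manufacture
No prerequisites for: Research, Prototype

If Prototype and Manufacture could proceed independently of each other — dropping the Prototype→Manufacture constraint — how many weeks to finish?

20

Before: longest chain Prototype→Manufacture→Marketing = 8+8+7 = 23, finish 23.
Without Prototype→Manufacture, Manufacture's earliest start moves from 8 to 4.
The longest chain is now Prototype→UserTest→Support = 8+2+10 = 20, so the product launch takes 20 weeks.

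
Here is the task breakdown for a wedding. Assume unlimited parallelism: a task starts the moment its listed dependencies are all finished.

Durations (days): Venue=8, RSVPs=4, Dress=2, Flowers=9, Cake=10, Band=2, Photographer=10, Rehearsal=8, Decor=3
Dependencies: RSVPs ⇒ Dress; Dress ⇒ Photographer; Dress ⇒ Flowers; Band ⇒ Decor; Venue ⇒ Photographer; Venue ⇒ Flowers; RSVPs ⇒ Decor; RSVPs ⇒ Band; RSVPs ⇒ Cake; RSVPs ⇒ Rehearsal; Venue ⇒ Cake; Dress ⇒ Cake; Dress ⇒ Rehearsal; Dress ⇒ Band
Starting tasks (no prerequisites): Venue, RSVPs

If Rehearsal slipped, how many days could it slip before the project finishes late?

The longest chain is Venue→Cake = 8+10 = 18; overall finish 18 days.
The longest chain containing Rehearsal totals 14 days.
So Rehearsal can slip 18 − 14 = 4 days.

4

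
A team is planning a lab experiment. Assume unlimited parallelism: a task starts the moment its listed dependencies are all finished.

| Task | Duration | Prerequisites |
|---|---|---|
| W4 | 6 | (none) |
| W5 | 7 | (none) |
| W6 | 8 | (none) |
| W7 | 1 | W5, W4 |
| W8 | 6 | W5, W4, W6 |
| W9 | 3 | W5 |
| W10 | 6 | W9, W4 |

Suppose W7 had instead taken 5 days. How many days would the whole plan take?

Critical path before the change: W5→W9→W10 = 7+3+6 = 16 giving 16 days.
The longest path through W7 is only 8 days, so W7 has float 8.
The critical path is still W5→W9→W10; finish is now 16 days.

16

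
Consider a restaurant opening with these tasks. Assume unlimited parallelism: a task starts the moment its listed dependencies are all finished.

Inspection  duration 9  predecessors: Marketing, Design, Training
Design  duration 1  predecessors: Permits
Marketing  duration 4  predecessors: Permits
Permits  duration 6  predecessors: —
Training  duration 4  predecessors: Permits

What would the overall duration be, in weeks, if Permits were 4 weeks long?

17

Critical path before the change: Permits→Training→Inspection = 6+4+9 = 19 giving 19 weeks.
Since Permits is critical, the -2 change carries straight to that chain (now 17 weeks).
That remains the longest chain; total 17 weeks.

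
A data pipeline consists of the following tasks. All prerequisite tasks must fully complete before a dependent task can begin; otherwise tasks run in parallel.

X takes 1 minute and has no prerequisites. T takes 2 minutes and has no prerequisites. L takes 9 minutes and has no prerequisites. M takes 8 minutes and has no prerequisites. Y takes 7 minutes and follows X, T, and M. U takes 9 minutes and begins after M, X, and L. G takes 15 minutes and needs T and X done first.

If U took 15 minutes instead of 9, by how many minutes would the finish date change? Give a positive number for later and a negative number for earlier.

6

Baseline: L→U = 9+9 = 18 → 18 minutes.
U is on the critical path; changing it to 15 makes that path 24 minutes.
That remains the longest chain; total 24 minutes.
Change in finish: 24 − 18 = +6 minutes.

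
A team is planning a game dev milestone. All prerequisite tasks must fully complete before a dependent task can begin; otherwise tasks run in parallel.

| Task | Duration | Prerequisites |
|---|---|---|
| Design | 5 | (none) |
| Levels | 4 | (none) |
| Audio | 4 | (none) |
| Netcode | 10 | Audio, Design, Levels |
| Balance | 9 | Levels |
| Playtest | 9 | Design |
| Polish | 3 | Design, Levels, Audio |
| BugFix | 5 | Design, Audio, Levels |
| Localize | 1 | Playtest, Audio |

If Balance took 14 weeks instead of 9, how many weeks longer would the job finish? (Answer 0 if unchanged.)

Critical path before the change: Design→Netcode = 5+10 = 15 giving 15 weeks.
Balance is off the critical path — its longest chain is 13 weeks, giving 2 of slack.
Now Levels→Balance = 4+14 = 18 is longest, so the finish becomes 18 weeks.
Change in finish: 18 − 15 = +3 weeks.

3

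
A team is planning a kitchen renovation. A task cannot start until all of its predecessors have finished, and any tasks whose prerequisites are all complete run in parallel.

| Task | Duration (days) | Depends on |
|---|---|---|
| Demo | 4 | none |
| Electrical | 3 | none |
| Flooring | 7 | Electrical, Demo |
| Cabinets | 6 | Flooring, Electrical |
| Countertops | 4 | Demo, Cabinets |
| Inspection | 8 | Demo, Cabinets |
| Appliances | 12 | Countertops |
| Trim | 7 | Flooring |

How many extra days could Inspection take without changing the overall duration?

The longest chain is Demo→Flooring→Cabinets→Countertops→Appliances = 4+7+6+4+12 = 33; overall finish 33 days.
The longest chain containing Inspection totals 25 days.
So Inspection can slip 33 − 25 = 8 days.

8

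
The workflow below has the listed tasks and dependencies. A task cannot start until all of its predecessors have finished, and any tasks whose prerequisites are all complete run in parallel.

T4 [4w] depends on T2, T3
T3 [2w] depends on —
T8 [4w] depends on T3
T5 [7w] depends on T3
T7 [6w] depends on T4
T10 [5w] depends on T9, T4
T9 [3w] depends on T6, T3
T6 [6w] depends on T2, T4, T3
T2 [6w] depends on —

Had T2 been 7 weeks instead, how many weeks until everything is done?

Baseline: T2→T4→T6→T9→T10 = 6+4+6+3+5 = 24 → 24 weeks.
T2 is on the critical path; changing it to 7 makes that path 25 weeks.
That remains the longest chain; total 25 weeks.

25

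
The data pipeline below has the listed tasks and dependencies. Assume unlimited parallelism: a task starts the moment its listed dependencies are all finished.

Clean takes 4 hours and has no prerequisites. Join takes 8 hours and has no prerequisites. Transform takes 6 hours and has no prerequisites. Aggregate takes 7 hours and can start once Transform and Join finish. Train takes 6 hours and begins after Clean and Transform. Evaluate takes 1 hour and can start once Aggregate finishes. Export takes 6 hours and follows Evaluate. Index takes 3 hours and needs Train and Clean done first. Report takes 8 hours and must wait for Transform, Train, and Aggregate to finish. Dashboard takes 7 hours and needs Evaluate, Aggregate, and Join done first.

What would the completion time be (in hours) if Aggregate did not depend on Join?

Original critical path: Join→Aggregate→Evaluate→Dashboard = 8+7+1+7 = 23 ⇒ 23 hours.
Without Join→Aggregate, Aggregate's earliest start moves from 8 to 6.
New critical path: Transform→Aggregate→Evaluate→Dashboard = 6+7+1+7 = 21 ⇒ 21 hours.

21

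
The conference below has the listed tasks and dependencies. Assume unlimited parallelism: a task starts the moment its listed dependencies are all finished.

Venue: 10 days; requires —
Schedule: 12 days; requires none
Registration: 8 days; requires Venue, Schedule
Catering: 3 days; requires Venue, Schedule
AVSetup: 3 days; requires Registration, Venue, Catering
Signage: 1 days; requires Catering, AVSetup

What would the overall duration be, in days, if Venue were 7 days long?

24

As given, the longest chain is Schedule→Registration→AVSetup→Signage = 12+8+3+1 = 24, so the finish is 24 days.
Venue has 2 days of float (longest path through it is 22).
The critical path is still Schedule→Registration→AVSetup→Signage; finish is now 24 days.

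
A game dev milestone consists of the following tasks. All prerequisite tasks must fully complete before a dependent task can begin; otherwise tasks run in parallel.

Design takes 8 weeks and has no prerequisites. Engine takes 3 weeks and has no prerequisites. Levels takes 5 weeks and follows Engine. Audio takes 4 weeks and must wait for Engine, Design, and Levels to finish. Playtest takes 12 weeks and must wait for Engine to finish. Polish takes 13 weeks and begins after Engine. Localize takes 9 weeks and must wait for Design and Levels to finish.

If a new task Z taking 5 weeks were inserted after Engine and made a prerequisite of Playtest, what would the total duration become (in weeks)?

Originally the project takes 17 weeks.
With Z inserted, Playtest now waits for max(Engine, Z).
New critical path: Engine→Z→Playtest = 3+5+12 = 20 ⇒ 20 weeks.

20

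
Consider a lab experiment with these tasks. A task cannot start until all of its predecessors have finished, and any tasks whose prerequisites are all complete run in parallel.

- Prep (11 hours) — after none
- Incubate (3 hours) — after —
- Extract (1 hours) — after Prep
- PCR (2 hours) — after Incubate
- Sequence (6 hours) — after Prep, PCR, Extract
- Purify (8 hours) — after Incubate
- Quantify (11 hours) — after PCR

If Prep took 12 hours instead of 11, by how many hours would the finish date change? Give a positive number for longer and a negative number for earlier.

Critical path before the change: Prep→Extract→Sequence = 11+1+6 = 18 giving 18 hours.
Since Prep is critical, the +1 change carries straight to that chain (now 19 hours).
That remains the longest chain; total 19 hours.
Change in finish: 19 − 18 = +1 hours.

1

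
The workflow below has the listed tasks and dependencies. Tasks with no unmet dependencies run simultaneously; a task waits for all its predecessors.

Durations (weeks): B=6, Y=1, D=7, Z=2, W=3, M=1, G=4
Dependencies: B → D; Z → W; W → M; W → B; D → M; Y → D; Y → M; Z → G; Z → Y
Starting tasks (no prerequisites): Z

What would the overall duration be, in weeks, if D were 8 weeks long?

20

Baseline: Z→W→B→D→M = 2+3+6+7+1 = 19 → 19 weeks.
D is on the critical path; changing it to 8 makes that path 20 weeks.
The critical path is still Z→W→B→D→M; finish is now 20 weeks.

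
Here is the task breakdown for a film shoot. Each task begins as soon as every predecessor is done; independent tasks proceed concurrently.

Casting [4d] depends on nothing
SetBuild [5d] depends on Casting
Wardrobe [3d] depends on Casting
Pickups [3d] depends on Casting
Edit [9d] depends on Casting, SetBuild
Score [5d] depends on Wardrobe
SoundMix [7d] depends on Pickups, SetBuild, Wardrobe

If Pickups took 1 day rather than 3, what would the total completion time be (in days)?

18

As given, the longest chain is Casting→SetBuild→Edit = 4+5+9 = 18, so the finish is 18 days.
The longest path through Pickups is only 14 days, so Pickups has float 4.
The critical path is still Casting→SetBuild→Edit; finish is now 18 days.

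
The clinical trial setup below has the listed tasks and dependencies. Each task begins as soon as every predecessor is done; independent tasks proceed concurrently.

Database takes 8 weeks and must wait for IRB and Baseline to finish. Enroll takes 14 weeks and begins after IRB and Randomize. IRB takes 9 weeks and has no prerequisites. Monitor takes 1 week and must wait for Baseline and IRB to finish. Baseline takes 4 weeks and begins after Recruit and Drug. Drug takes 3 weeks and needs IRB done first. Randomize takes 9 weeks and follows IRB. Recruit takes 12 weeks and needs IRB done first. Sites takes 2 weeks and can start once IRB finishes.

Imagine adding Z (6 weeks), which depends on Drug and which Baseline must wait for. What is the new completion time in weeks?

33

Originally the project takes 33 weeks.
With Z inserted, Baseline now waits for max(Recruit, Drug, Z).
New critical path: IRB→Recruit→Baseline→Database = 9+12+4+8 = 33 ⇒ 33 weeks.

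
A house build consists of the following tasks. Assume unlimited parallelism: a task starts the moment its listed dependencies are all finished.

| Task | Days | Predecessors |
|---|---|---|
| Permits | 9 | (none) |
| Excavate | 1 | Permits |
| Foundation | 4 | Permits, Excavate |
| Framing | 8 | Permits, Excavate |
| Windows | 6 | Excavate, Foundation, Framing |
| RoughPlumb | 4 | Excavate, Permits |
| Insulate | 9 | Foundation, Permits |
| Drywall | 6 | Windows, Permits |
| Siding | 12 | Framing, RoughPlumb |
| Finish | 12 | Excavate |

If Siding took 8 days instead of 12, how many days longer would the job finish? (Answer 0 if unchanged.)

0

The binding path is Permits→Excavate→Framing→Siding = 9+1+8+12 = 30; finish at 30 days.
Siding lies on that path, so at 8 days the path becomes 26 days.
New critical path: Permits→Excavate→Framing→Windows→Drywall = 9+1+8+6+6 = 30 ⇒ 30 days.
Change in finish: 30 − 30 = +0 days.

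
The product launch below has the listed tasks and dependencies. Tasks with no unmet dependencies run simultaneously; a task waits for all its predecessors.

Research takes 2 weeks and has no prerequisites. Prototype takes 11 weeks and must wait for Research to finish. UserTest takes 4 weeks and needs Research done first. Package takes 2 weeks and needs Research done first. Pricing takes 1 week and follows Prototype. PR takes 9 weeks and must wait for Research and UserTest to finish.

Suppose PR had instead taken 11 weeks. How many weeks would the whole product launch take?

Actual critical path: Research→UserTest→PR = 2+4+9 = 15 ⇒ 15 weeks.
Since PR is critical, the +2 change carries straight to that chain (now 17 weeks).
That remains the longest chain; total 17 weeks.

17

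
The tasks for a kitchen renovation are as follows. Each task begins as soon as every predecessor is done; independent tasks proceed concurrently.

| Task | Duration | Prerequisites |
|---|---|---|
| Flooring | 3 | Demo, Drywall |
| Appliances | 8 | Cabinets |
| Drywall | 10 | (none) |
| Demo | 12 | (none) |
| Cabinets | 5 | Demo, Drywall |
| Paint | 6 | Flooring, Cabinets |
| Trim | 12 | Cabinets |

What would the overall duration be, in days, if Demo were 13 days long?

30

The binding path is Demo→Cabinets→Trim = 12+5+12 = 29; finish at 29 days.
Since Demo is critical, the +1 change carries straight to that chain (now 30 days).
That remains the longest chain; total 30 days.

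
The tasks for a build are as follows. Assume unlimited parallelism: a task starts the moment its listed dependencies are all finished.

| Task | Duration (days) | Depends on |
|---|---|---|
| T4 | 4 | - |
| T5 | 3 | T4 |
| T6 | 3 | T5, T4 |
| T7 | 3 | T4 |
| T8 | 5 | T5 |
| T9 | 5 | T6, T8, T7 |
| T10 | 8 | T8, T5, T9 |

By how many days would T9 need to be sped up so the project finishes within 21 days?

Current finish: 25 days; target: 21.
T9 is on every critical path, so each day cut from T9 cuts the finish by one (this holds down to a finish of 21).
Need 25 − 21 = 4 days off T9 → T9 becomes 1 day, finish becomes 21.

4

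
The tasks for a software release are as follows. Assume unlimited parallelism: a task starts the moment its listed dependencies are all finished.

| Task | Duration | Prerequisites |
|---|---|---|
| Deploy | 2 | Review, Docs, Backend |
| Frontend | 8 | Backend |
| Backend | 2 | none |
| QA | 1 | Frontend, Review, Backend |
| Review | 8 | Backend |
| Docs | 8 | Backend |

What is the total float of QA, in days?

Critical path: Backend→Docs→Deploy = 2+8+2 = 12, so the finish is 12 days.
QA finishes as early as 11 and must finish by 12.
Slack of QA = 11 − 10 = 1 day.

1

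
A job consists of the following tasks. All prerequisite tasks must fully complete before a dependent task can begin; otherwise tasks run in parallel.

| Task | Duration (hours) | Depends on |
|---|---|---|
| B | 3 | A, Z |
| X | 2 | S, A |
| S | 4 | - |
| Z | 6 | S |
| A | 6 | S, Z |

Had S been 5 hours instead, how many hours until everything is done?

The binding path is S→Z→A→B = 4+6+6+3 = 19; finish at 19 hours.
S is on the critical path; changing it to 5 makes that path 20 hours.
The critical path is still S→Z→A→B; finish is now 20 hours.

20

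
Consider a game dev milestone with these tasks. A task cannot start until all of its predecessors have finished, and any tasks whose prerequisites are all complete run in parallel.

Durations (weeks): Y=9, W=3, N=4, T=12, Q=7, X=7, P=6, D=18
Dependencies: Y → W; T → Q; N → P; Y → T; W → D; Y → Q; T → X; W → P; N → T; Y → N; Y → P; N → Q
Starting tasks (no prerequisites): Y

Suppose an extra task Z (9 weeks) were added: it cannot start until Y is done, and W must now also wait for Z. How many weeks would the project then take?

39

Originally the project takes 32 weeks.
With Z inserted, W now waits for max(Y, Z).
New critical path: Y→Z→W→D = 9+9+3+18 = 39 ⇒ 39 weeks.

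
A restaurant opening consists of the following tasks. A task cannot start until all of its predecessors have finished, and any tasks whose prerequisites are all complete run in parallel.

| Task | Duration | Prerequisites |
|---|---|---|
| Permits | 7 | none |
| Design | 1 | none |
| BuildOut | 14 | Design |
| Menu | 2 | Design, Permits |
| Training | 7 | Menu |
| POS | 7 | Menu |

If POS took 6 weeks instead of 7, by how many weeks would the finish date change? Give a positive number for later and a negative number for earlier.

0

Actual critical path: Permits→Menu→POS = 7+2+7 = 16 ⇒ 16 weeks.
Since POS is critical, the -1 change carries straight to that chain (now 15 weeks).
Now Permits→Menu→Training = 7+2+7 = 16 is longest, so the finish becomes 16 weeks.
Change in finish: 16 − 16 = +0 weeks.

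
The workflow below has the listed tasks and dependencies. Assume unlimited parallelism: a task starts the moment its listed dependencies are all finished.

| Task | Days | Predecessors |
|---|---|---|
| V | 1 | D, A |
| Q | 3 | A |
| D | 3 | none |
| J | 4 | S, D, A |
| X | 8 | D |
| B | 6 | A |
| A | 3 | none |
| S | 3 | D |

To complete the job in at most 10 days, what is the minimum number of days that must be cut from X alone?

Current finish: 11 days; target: 10.
X is on every critical path, so each day cut from X cuts the finish by one (this holds down to a finish of 10).
Need 11 − 10 = 1 day off X → X becomes 7 days, finish becomes 10.

1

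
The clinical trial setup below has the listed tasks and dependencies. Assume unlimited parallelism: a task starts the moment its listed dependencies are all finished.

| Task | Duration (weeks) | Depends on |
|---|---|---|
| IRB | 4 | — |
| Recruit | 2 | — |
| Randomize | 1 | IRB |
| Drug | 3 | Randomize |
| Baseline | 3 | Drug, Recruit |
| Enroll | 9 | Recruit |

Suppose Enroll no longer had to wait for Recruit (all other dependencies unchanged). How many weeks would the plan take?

Before: longest chain IRB→Randomize→Drug→Baseline = 4+1+3+3 = 11, finish 11.
Without Recruit→Enroll, Enroll's earliest start moves from 2 to 0.
The longest chain is now IRB→Randomize→Drug→Baseline = 4+1+3+3 = 11, so the plan takes 11 weeks.

11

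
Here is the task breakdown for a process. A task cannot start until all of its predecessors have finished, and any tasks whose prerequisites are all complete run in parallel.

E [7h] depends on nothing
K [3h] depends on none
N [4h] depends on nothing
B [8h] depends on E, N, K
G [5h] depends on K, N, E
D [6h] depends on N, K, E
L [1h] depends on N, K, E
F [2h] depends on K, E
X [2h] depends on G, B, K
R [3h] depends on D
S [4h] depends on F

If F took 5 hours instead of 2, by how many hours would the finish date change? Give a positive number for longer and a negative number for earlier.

Critical path before the change: E→B→X = 7+8+2 = 17 giving 17 hours.
F is off the critical path — its longest chain is 13 hours, giving 4 of slack.
The critical path is still E→B→X; finish is now 17 hours.
Change in finish: 17 − 17 = +0 hours.

0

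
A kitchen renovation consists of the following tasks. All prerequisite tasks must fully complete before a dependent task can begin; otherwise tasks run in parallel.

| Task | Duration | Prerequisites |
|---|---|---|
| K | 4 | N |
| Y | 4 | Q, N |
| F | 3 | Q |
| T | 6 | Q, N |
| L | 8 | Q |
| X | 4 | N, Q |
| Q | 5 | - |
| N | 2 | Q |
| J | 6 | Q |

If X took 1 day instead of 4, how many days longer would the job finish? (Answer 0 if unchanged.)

0

As given, the longest chain is Q→N→T = 5+2+6 = 13, so the finish is 13 days.
X has 2 days of float (longest path through it is 11).
No other chain overtakes it, so the finish is 13 days.
Change in finish: 13 − 13 = +0 days.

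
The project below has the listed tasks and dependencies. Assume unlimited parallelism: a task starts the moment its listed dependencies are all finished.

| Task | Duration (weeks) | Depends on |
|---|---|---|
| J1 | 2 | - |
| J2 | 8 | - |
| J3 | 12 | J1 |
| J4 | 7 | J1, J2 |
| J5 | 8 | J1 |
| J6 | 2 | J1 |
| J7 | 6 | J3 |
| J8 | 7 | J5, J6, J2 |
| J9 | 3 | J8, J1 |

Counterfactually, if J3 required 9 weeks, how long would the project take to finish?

20

Actual critical path: J1→J3→J7 = 2+12+6 = 20 ⇒ 20 weeks.
Since J3 is critical, the -3 change carries straight to that chain (now 17 weeks).
The binding chain switches to J1→J5→J8→J9 = 2+8+7+3 = 20; finish 20 weeks.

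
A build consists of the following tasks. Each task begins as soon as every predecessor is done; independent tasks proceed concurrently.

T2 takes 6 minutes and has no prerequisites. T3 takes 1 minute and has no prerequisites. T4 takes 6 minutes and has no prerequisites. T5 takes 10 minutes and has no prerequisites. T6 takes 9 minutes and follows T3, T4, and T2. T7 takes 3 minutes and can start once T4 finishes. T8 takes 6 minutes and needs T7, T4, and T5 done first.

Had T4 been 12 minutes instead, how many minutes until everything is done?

21

The binding path is T5→T8 = 10+6 = 16; finish at 16 minutes.
T4 is off the critical path — its longest chain is 15 minutes, giving 1 of slack.
New critical path: T4→T6 = 12+9 = 21 ⇒ 21 minutes.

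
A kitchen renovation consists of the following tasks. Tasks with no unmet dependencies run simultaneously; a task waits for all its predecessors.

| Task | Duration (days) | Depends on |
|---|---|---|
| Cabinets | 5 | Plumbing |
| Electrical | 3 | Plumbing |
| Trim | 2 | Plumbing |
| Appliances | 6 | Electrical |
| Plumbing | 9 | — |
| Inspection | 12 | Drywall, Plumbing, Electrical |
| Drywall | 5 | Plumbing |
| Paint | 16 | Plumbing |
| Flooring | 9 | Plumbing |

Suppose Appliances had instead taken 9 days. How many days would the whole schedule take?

26

The binding path is Plumbing→Drywall→Inspection = 9+5+12 = 26; finish at 26 days.
Appliances is off the critical path — its longest chain is 18 days, giving 8 of slack.
No other chain overtakes it, so the finish is 26 days.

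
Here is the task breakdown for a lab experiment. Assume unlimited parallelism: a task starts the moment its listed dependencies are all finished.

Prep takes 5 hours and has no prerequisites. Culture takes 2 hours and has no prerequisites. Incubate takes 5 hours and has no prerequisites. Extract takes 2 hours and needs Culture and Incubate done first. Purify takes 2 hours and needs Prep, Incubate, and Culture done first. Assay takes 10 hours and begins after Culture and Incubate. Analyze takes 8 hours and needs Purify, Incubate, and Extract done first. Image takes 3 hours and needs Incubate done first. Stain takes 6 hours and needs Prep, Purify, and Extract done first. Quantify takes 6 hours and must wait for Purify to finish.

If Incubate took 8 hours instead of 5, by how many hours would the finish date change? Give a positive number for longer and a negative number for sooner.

Actual critical path: Incubate→Extract→Analyze = 5+2+8 = 15 ⇒ 15 hours.
Since Incubate is critical, the +3 change carries straight to that chain (now 18 hours).
No other chain overtakes it, so the finish is 18 hours.
Change in finish: 18 − 15 = +3 hours.

3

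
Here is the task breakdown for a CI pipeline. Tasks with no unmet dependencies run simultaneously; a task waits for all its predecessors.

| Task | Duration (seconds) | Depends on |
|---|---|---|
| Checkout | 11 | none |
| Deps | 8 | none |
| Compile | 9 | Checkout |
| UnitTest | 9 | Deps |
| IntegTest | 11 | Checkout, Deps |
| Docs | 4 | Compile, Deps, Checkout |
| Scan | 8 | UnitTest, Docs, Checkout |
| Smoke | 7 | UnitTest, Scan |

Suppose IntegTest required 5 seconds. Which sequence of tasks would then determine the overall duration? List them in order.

Checkout, Compile, Docs, Scan, Smoke

Actual critical path: Checkout→Compile→Docs→Scan→Smoke = 11+9+4+8+7 = 39 ⇒ 39 seconds.
The longest path through IntegTest is only 22 seconds, so IntegTest has float 17.
No other chain overtakes it, so the finish is 39 seconds.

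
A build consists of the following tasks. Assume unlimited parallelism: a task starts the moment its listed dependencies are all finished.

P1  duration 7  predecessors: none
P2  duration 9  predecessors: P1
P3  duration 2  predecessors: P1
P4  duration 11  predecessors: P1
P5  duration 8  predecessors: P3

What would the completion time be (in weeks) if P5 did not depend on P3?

Original critical path: P1→P4 = 7+11 = 18 ⇒ 18 weeks.
Without P3→P5, P5's earliest start moves from 9 to 0.
New critical path: P1→P4 = 7+11 = 18 ⇒ 18 weeks.

18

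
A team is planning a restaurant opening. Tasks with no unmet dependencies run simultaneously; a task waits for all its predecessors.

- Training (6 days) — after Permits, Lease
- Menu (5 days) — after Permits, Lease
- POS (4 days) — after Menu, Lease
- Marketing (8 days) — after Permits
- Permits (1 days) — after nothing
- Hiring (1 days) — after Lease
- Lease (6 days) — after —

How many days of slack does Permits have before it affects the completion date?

5

Critical path: Lease→Menu→POS = 6+5+4 = 15, so the finish is 15 days.
Permits finishes as early as 1 and must finish by 6.
Float = 15 − 10 = 5.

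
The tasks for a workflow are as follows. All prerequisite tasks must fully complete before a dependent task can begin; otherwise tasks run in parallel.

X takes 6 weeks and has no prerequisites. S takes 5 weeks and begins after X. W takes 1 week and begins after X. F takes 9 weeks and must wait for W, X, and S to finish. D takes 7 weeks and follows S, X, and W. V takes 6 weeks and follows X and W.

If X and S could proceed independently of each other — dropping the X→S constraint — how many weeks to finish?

16

Original critical path: X→S→F = 6+5+9 = 20 ⇒ 20 weeks.
Without X→S, S's earliest start moves from 6 to 0.
The longest chain is now X→W→F = 6+1+9 = 16, so the schedule takes 16 weeks.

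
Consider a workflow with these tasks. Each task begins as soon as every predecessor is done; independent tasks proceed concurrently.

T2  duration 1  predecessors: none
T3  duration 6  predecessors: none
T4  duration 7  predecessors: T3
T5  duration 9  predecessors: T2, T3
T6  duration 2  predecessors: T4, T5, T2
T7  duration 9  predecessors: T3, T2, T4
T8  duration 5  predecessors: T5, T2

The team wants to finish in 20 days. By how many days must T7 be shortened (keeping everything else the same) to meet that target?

Current finish: 22 days; target: 20.
T7 is on every critical path, so each day cut from T7 cuts the finish by one (this holds down to a finish of 20).
Need 22 − 20 = 2 days off T7 → T7 becomes 7 days, finish becomes 20.

2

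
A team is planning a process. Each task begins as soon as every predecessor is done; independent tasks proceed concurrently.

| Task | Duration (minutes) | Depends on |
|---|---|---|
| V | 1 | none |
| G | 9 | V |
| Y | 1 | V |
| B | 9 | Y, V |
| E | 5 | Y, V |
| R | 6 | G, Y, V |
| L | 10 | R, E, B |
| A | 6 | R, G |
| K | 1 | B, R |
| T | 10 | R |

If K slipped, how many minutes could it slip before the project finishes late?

9

Critical path: V→G→R→L = 1+9+6+10 = 26, so the finish is 26 minutes.
The longest chain containing K totals 17 minutes.
So K can slip 26 − 17 = 9 minutes.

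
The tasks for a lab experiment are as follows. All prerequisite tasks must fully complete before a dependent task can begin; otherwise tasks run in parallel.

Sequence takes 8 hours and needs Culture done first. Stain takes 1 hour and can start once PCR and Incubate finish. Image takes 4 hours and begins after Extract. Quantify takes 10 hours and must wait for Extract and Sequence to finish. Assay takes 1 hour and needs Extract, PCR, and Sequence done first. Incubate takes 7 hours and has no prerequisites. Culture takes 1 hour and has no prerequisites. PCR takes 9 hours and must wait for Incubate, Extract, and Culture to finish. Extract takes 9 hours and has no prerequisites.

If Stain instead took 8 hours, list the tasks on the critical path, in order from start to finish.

Extract, PCR, Stain

As given, the longest chain is Extract→PCR→Stain = 9+9+1 = 19, so the finish is 19 hours.
Since Stain is critical, the +7 change carries straight to that chain (now 26 hours).
The critical path is still Extract→PCR→Stain; finish is now 26 hours.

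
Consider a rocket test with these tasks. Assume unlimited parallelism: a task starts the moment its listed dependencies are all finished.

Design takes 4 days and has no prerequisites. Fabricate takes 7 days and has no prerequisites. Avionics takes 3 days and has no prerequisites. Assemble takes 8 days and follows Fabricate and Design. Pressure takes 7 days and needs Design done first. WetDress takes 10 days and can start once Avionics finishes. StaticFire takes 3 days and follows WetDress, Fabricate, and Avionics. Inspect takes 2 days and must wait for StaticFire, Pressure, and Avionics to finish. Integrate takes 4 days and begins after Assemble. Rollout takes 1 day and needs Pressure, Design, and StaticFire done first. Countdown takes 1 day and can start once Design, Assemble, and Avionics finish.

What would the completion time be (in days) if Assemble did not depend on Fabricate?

18

Original critical path: Fabricate→Assemble→Integrate = 7+8+4 = 19 ⇒ 19 days.
Without Fabricate→Assemble, Assemble's earliest start moves from 7 to 4.
After: Avionics→WetDress→StaticFire→Inspect = 3+10+3+2 = 18 → 18 days.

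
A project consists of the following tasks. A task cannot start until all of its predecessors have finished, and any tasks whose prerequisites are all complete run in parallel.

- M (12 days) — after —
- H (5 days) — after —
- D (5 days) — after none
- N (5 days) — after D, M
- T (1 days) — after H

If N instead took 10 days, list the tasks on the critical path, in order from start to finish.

M, N

Baseline: M→N = 12+5 = 17 → 17 days.
Since N is critical, the +5 change carries straight to that chain (now 22 days).
The critical path is still M→N; finish is now 22 days.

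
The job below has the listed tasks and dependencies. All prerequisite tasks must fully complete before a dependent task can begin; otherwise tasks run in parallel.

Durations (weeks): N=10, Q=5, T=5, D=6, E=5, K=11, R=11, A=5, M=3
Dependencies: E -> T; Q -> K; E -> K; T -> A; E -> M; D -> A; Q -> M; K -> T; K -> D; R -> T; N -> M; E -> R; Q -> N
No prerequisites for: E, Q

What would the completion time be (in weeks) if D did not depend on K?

26

Before: longest chain E→K→D→A = 5+11+6+5 = 27, finish 27.
Without K→D, D's earliest start moves from 16 to 0.
After: E→R→T→A = 5+11+5+5 = 26 → 26 weeks.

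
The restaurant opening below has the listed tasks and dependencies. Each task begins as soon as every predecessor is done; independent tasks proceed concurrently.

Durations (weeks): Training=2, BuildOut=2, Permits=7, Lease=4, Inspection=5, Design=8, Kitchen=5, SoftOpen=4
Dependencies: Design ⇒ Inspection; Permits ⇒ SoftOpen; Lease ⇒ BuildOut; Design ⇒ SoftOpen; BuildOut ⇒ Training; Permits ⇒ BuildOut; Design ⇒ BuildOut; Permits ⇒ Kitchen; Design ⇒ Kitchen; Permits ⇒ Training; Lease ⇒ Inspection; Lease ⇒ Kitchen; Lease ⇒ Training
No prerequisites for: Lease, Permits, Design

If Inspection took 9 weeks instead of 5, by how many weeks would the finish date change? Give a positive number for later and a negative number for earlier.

4

Actual critical path: Design→Inspection = 8+5 = 13 ⇒ 13 weeks.
Since Inspection is critical, the +4 change carries straight to that chain (now 17 weeks).
The critical path is still Design→Inspection; finish is now 17 weeks.
Change in finish: 17 − 13 = +4 weeks.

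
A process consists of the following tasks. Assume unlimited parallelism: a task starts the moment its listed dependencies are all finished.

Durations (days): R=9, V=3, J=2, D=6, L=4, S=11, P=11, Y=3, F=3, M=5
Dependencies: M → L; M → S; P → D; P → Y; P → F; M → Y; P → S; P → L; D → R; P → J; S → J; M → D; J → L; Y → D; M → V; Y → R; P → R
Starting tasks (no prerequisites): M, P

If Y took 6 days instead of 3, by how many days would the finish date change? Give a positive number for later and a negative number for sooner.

3

The binding path is P→Y→D→R = 11+3+6+9 = 29; finish at 29 days.
Since Y is critical, the +3 change carries straight to that chain (now 32 days).
No other chain overtakes it, so the finish is 32 days.
Change in finish: 32 − 29 = +3 days.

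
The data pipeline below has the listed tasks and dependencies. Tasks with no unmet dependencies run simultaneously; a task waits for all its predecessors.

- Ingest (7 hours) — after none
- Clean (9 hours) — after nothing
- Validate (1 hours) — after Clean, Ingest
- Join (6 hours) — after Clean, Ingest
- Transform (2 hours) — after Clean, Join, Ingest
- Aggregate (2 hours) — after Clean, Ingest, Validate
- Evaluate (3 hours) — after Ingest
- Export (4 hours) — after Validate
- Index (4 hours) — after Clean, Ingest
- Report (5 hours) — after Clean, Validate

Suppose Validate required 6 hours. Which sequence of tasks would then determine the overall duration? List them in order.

Clean, Validate, Report

Critical path before the change: Clean→Join→Transform = 9+6+2 = 17 giving 17 hours.
Validate has 2 hours of float (longest path through it is 15).
New critical path: Clean→Validate→Report = 9+6+5 = 20 ⇒ 20 hours.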